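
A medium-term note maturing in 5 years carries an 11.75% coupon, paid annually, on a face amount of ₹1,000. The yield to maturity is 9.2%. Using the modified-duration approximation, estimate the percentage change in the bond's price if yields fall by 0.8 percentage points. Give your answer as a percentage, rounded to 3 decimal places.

+3.003%

Periodic yield y = 0.092. Modified duration first:
  t   CF        PV=CF/(1+0.092)^t    t·PV
  1       117.50       107.6007       107.6007
  2       117.50        98.5355       197.0709
  3       117.50        90.2339       270.7018
  4       117.50        82.6318       330.5273
  5     1,117.50       719.6716     3,598.3578
  Σ                  1,098.6735     4,504.2586
P = 1,098.6735; D_Mac = 4.09972 yrs; D_mod = 4.09972/(1+0.092) = 3.75433 yrs.
ΔP/P ≈ -D_mod · Δy = -3.75433 × (-0.008) = +0.030035 = +3.0035%.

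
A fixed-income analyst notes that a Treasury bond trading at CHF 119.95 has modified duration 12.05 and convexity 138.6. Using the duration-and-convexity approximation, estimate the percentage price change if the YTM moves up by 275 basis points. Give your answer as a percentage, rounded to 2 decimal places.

-27.90%

Duration effect: -D_mod·Δy = -12.05 × (+0.0275) = -0.331375
Convexity effect: ½·C·(Δy)² = 0.5 × 138.6 × (0.0275)² = +0.052408125
ΔP/P ≈ -0.331375 + 0.052408125 = -0.278966875
= -27.8966875%.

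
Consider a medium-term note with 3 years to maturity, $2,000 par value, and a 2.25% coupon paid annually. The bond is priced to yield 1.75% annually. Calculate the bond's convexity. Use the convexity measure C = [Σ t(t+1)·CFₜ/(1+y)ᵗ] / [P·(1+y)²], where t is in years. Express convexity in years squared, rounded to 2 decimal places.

With y = 0.0175:
  t   CF        PV=CF/(1+0.0175)^t    t·PV        t(t+1)·PV
  1        45.00        44.2260        44.2260          88.4521
  2        45.00        43.4654        86.9308         260.7924
  3     2,045.00     1,941.2884     5,823.8652      23,295.4608
  Σ                  2,028.9798     5,955.0220      23,644.7052
P = 2,028.9798.
Convexity = Σ t(t+1)·PV / [P·(1+y)²] = 23,644.7052 / (2,028.9798 × 1.035306) = 11.25608.

11.26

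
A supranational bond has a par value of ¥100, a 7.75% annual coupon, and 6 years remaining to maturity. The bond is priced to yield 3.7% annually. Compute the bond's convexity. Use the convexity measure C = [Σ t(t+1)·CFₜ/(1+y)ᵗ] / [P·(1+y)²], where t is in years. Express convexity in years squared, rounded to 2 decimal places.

With y = 0.037:
  t   CF        PV=CF/(1+0.037)^t    t·PV        t(t+1)·PV
  1         7.75         7.4735         7.4735          14.9470
  2         7.75         7.2068        14.4137          43.2410
  3         7.75         6.9497        20.8491          83.3963
  4         7.75         6.7017        26.8069         134.0345
  5         7.75         6.4626        32.3130         193.8783
  6       107.75        86.6452       519.8715       3,639.1003
  Σ                    121.4396       621.7276       4,108.5974
P = 121.4396.
Convexity = Σ t(t+1)·PV / [P·(1+y)²] = 4,108.5974 / (121.4396 × 1.075369) = 31.46124.

31.46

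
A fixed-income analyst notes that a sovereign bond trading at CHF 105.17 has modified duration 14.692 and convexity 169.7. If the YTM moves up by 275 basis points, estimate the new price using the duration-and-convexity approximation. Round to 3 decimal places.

CHF 69.427

Duration effect: -D_mod·Δy = -14.692 × (+0.0275) = -0.404030
Convexity effect: ½·C·(Δy)² = 0.5 × 169.7 × (0.0275)² = +0.0641678125
ΔP/P ≈ -0.404030 + 0.0641678125 = -0.3398621875
New price ≈ 105.17 × (1 - 0.3398621875) = 69.426693740625.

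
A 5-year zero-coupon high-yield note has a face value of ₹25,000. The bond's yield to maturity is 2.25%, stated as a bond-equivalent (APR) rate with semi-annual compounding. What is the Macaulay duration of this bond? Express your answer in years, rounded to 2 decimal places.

5.00 years

A zero-coupon bond has a single cash flow at maturity, so its Macaulay duration equals its maturity: 5 years.
(Equivalently: 10 semi-annual periods ÷ 2 = 5 years.)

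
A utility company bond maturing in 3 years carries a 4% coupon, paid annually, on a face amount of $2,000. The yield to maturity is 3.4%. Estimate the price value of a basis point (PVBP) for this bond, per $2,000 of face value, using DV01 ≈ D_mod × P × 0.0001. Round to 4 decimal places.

$0.5678

Periodic yield y = 0.034.
  t   CF        PV=CF/(1+0.034)^t    t·PV
  1        80.00        77.3694        77.3694
  2        80.00        74.8254       149.6508
  3     2,080.00     1,881.4892     5,644.4675
  Σ                  2,033.6840     5,871.4876
P = 2,033.6840; D_Mac = 2.88712 yrs; D_mod = 2.79218 yrs.
DV01 ≈ 2.79218 × 2,033.6840 × 0.0001 = 0.567842.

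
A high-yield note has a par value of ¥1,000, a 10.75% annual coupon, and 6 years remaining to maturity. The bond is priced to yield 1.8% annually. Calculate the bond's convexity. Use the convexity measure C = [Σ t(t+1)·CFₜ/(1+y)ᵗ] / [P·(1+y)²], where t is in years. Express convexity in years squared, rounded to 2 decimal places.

31.30

With y = 0.018:
  t   CF        PV=CF/(1+0.018)^t    t·PV        t(t+1)·PV
  1       107.50       105.5992       105.5992         211.1984
  2       107.50       103.7320       207.4641         622.3922
  3       107.50       101.8979       305.6936       1,222.7745
  4       107.50       100.0961       400.3846       2,001.9229
  5       107.50        98.3263       491.6314       2,949.7882
  6     1,107.50       995.0779     5,970.4672      41,793.2704
  Σ                  1,504.7294     7,481.2401      48,801.3467
P = 1,504.7294.
Convexity = Σ t(t+1)·PV / [P·(1+y)²] = 48,801.3467 / (1,504.7294 × 1.036324) = 31.29521.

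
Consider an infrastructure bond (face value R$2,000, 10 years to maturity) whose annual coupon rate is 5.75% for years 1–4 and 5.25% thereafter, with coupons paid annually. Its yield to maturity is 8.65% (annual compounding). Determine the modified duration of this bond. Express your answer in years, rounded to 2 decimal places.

7.01 years

Periodic yield y = 0.0865. First find Macaulay duration:
  t   CF        PV=CF/(1+0.0865)^t    t·PV
  1       115.00       105.8445       105.8445
  2       115.00        97.4178       194.8356
  3       115.00        89.6620       268.9861
  4       115.00        82.5237       330.0950
  5       105.00        69.3491       346.7454
  6       105.00        63.8280       382.9677
  7       105.00        58.7464       411.2247
  8       105.00        54.0694       432.5551
  9       105.00        49.7647       447.8826
  10    2,105.00       918.2370     9,182.3701
  Σ                  1,589.4426    12,103.5068
P = 1,589.4426; Macaulay duration = 12,103.5068 / 1,589.4426 = 7.61494 years.
Modified duration = D_Mac / (1 + y) = 7.61494 / 1.0865 = 7.00869 years.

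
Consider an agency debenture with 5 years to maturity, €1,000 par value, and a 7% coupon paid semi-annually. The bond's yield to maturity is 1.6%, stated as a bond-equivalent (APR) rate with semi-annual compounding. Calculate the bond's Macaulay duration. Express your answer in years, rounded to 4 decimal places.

Periodic yield y = 0.008. Discount each cash flow and weight by its period:
  t   CF        PV=CF/(1+0.008)^t    t·PV
  1        35.00        34.7222        34.7222
  2        35.00        34.4466        68.8933
  3        35.00        34.1733       102.5198
  4        35.00        33.9020       135.6082
  5        35.00        33.6330       168.1649
  6        35.00        33.3661       200.1963
  7        35.00        33.1012       231.7087
  8        35.00        32.8385       262.7083
  9        35.00        32.5779       293.2012
  10    1,035.00       955.7296     9,557.2958
  Σ                  1,258.4905    11,055.0188
Price P = Σ PV = 1,258.4905.
Macaulay duration = Σ(t·PV) / P = 11,055.0188 / 1,258.4905 = 8.78435 half-year periods.
In years: 8.78435 / 2 = 4.39217 years.

4.3922 years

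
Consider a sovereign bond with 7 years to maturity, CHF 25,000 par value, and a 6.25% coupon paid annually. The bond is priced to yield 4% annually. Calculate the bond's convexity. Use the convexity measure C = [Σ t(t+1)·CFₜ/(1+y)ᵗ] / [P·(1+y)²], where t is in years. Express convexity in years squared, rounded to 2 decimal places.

With y = 0.04:
  t   CF        PV=CF/(1+0.04)^t    t·PV        t(t+1)·PV
  1     1,562.50     1,502.4038     1,502.4038       3,004.8077
  2     1,562.50     1,444.6191     2,889.2382       8,667.7145
  3     1,562.50     1,389.0568     4,167.1704      16,668.6817
  4     1,562.50     1,335.6315     5,342.5262      26,712.6310
  5     1,562.50     1,284.2611     6,421.3055      38,527.8331
  6     1,562.50     1,234.8664     7,409.1987      51,864.3908
  7    26,562.50    20,185.3169   141,297.2184   1,130,377.7471
  Σ                 28,376.1558   169,029.0612   1,275,823.8059
P = 28,376.1558.
Convexity = Σ t(t+1)·PV / [P·(1+y)²] = 1,275,823.8059 / (28,376.1558 × 1.081600) = 41.56908.

41.57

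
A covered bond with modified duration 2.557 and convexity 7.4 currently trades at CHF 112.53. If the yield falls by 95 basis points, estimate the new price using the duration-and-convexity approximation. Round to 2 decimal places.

Duration effect: -D_mod·Δy = -2.557 × (-0.0095) = +0.0242915
Convexity effect: ½·C·(Δy)² = 0.5 × 7.4 × (-0.0095)² = +0.000333925
ΔP/P ≈ +0.0242915 + 0.000333925 = +0.024625425
New price ≈ 112.53 × (1 + 0.024625425) = 115.30109907525.

CHF 115.30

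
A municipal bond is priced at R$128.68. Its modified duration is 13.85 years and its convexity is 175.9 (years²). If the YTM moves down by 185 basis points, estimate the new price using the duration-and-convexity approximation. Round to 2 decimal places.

Duration effect: -D_mod·Δy = -13.85 × (-0.0185) = +0.256225
Convexity effect: ½·C·(Δy)² = 0.5 × 175.9 × (-0.0185)² = +0.0301008875
ΔP/P ≈ +0.256225 + 0.0301008875 = +0.2863258875
New price ≈ 128.68 × (1 + 0.2863258875) = 165.5244152035.

R$165.52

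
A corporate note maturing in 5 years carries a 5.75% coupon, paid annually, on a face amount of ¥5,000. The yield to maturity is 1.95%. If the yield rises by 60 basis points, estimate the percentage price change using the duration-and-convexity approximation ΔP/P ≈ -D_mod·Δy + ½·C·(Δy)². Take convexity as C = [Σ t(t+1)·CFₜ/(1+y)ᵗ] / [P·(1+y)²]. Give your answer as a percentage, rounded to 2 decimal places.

-2.62%

With y = 0.0195:
  t   CF        PV=CF/(1+0.0195)^t    t·PV        t(t+1)·PV
  1       287.50       282.0010       282.0010         564.0020
  2       287.50       276.6071       553.2143       1,659.6428
  3       287.50       271.3165       813.9494       3,255.7976
  4       287.50       266.1270     1,064.5080       5,322.5399
  5     5,287.50     4,800.8068    24,004.0341     144,024.2043
  Σ                  5,896.8584    26,717.7067     154,826.1866
P = 5,896.8584; D_Mac = 4.53084 yrs; D_mod = 4.44418 yrs; C = 25.26093.
Duration effect: -4.44418 × (+0.006) = -0.026665
Convexity effect: 0.5 × 25.26093 × (0.006)² = +0.0004547
ΔP/P ≈ -0.026665 + 0.0004547 = -0.026210 = -2.6210%.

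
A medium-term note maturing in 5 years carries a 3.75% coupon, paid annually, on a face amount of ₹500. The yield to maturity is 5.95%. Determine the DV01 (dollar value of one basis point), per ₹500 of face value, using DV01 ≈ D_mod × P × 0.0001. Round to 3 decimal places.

Periodic yield y = 0.0595.
  t   CF        PV=CF/(1+0.0595)^t    t·PV
  1        18.75        17.6970        17.6970
  2        18.75        16.7032        33.4064
  3        18.75        15.7652        47.2955
  4        18.75        14.8798        59.5192
  5       518.75       388.5557     1,942.7786
  Σ                    453.6009     2,100.6967
P = 453.6009; D_Mac = 4.63116 yrs; D_mod = 4.37108 yrs.
DV01 ≈ 4.37108 × 453.6009 × 0.0001 = 0.198272.

₹0.198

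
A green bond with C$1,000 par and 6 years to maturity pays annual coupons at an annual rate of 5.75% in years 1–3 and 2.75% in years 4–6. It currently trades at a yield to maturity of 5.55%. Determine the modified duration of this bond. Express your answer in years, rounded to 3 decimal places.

Periodic yield y = 0.0555. First find Macaulay duration:
  t   CF        PV=CF/(1+0.0555)^t    t·PV
  1        57.50        54.4766        54.4766
  2        57.50        51.6121       103.2242
  3        57.50        48.8982       146.6947
  4        27.50        22.1564        88.6257
  5        27.50        20.9914       104.9570
  6     1,027.50       743.0746     4,458.4475
  Σ                    941.2093     4,956.4256
P = 941.2093; Macaulay duration = 4,956.4256 / 941.2093 = 5.26602 years.
Modified duration = D_Mac / (1 + y) = 5.26602 / 1.0555 = 4.98912 years.

4.989 years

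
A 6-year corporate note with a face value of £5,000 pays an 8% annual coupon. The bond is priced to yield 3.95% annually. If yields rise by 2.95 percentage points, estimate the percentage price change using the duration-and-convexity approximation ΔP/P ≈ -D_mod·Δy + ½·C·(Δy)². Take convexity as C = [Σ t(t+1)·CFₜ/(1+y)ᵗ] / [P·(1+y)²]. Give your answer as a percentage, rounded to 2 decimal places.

With y = 0.0395:
  t   CF        PV=CF/(1+0.0395)^t    t·PV        t(t+1)·PV
  1       400.00       384.8004       384.8004         769.6008
  2       400.00       370.1783       740.3567       2,221.0700
  3       400.00       356.1119     1,068.3358       4,273.3430
  4       400.00       342.5800     1,370.3200       6,851.6002
  5       400.00       329.5623     1,647.8115       9,886.8690
  6     5,400.00     4,280.0298    25,680.1791     179,761.2537
  Σ                  6,063.2628    30,891.8034     203,763.7366
P = 6,063.2628; D_Mac = 5.09491 yrs; D_mod = 4.90131 yrs; C = 31.10080.
Duration effect: -4.90131 × (+0.0295) = -0.144589
Convexity effect: 0.5 × 31.10080 × (0.0295)² = +0.0135327
ΔP/P ≈ -0.144589 + 0.0135327 = -0.131056 = -13.1056%.

-13.11%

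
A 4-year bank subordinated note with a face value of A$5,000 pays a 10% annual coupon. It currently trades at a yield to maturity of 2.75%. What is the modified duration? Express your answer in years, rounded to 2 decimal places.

3.45 years

Periodic yield y = 0.0275. First find Macaulay duration:
  t   CF        PV=CF/(1+0.0275)^t    t·PV
  1       500.00       486.6180       486.6180
  2       500.00       473.5942       947.1883
  3       500.00       460.9189     1,382.7567
  4     5,500.00     4,934.4115    19,737.6461
  Σ                  6,355.5426    22,554.2092
P = 6,355.5426; Macaulay duration = 22,554.2092 / 6,355.5426 = 3.54875 years.
Modified duration = D_Mac / (1 + y) = 3.54875 / 1.0275 = 3.45377 years.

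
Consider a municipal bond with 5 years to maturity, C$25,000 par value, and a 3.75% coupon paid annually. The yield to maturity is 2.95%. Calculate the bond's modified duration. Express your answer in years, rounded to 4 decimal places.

4.5251 years

Periodic yield y = 0.0295. First find Macaulay duration:
  t   CF        PV=CF/(1+0.0295)^t    t·PV
  1       937.50       910.6362       910.6362
  2       937.50       884.5422     1,769.0845
  3       937.50       859.1960     2,577.5879
  4       937.50       834.5760     3,338.3039
  5    25,937.50    22,428.3001   112,141.5007
  Σ                 25,917.2505   120,737.1131
P = 25,917.2505; Macaulay duration = 120,737.1131 / 25,917.2505 = 4.65856 years.
Modified duration = D_Mac / (1 + y) = 4.65856 / 1.0295 = 4.52507 years.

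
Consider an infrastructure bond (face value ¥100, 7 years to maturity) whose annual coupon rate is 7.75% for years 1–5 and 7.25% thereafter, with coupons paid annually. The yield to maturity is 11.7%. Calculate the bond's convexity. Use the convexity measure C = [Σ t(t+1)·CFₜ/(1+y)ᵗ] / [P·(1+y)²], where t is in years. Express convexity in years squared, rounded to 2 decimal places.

32.29

With y = 0.117:
  t   CF        PV=CF/(1+0.117)^t    t·PV        t(t+1)·PV
  1         7.75         6.9382         6.9382          13.8765
  2         7.75         6.2115        12.4230          37.2689
  3         7.75         5.5609        16.6826          66.7304
  4         7.75         4.9784        19.9136          99.5678
  5         7.75         4.4569        22.2847         133.7079
  6         7.25         3.7327        22.3960         156.7719
  7       107.25        49.4339       346.0375       2,768.2998
  Σ                     81.3125       446.6755       3,276.2231
P = 81.3125.
Convexity = Σ t(t+1)·PV / [P·(1+y)²] = 3,276.2231 / (81.3125 × 1.247689) = 32.29311.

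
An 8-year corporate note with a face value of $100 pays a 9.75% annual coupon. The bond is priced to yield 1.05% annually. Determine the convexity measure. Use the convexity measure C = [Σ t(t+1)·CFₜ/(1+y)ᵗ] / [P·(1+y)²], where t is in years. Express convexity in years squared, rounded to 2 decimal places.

51.87

With y = 0.0105:
  t   CF        PV=CF/(1+0.0105)^t    t·PV        t(t+1)·PV
  1         9.75         9.6487         9.6487          19.2974
  2         9.75         9.5484        19.0969          57.2906
  3         9.75         9.4492        28.3476         113.3906
  4         9.75         9.3510        37.4041         187.0206
  5         9.75         9.2539        46.2693         277.6159
  6         9.75         9.1577        54.9462         384.6237
  7         9.75         9.0625        63.4378         507.5028
  8       109.75       100.9518       807.6142       7,268.5282
  Σ                    166.4233     1,066.7649       8,815.2696
P = 166.4233.
Convexity = Σ t(t+1)·PV / [P·(1+y)²] = 8,815.2696 / (166.4233 × 1.021110) = 51.87390.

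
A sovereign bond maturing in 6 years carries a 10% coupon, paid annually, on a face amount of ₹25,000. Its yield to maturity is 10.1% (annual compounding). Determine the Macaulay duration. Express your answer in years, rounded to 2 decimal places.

4.79 years

Periodic yield y = 0.101. Discount each cash flow and weight by its year:
  t   CF        PV=CF/(1+0.101)^t    t·PV
  1     2,500.00     2,270.6630     2,270.6630
  2     2,500.00     2,062.3642     4,124.7285
  3     2,500.00     1,873.1737     5,619.5211
  4     2,500.00     1,701.3385     6,805.3540
  5     2,500.00     1,545.2666     7,726.3329
  6    27,500.00    15,438.6307    92,631.7845
  Σ                 24,891.4368   119,178.3841
Price P = Σ PV = 24,891.4368.
Macaulay duration = Σ(t·PV) / P = 119,178.3841 / 24,891.4368 = 4.78793 years.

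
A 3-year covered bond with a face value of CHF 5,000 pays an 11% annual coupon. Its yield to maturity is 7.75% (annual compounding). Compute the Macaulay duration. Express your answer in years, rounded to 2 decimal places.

Periodic yield y = 0.0775. Discount each cash flow and weight by its year:
  t   CF        PV=CF/(1+0.0775)^t    t·PV
  1       550.00       510.4408       510.4408
  2       550.00       473.7270       947.4540
  3     5,550.00     4,436.5068    13,309.5203
  Σ                  5,420.6746    14,767.4151
Price P = Σ PV = 5,420.6746.
Macaulay duration = Σ(t·PV) / P = 14,767.4151 / 5,420.6746 = 2.72428 years.

2.72 years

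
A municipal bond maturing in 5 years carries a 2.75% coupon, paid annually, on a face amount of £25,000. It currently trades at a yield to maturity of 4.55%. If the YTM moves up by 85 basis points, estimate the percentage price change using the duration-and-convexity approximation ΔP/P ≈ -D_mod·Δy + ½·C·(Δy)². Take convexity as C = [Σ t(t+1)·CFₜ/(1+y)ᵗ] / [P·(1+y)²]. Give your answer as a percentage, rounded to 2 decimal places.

-3.75%

With y = 0.0455:
  t   CF        PV=CF/(1+0.0455)^t    t·PV        t(t+1)·PV
  1       687.50       657.5801       657.5801       1,315.1602
  2       687.50       628.9623     1,257.9246       3,773.7739
  3       687.50       601.5900     1,804.7699       7,219.0797
  4       687.50       575.4089     2,301.6355      11,508.1774
  5    25,687.50    20,563.7187   102,818.5933     616,911.5597
  Σ                 23,027.2599   108,840.5035     640,727.7510
P = 23,027.2599; D_Mac = 4.72659 yrs; D_mod = 4.52089 yrs; C = 25.45559.
Duration effect: -4.52089 × (+0.0085) = -0.038428
Convexity effect: 0.5 × 25.45559 × (0.0085)² = +0.0009196
ΔP/P ≈ -0.038428 + 0.0009196 = -0.037508 = -3.7508%.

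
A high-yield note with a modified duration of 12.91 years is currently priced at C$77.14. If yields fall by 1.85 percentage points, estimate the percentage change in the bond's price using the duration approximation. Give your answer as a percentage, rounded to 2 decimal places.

Duration approximation: ΔP/P ≈ -D_mod · Δy = -12.91 × (-0.0185) = +0.238835.
As a percentage: +23.8835%.

+23.88%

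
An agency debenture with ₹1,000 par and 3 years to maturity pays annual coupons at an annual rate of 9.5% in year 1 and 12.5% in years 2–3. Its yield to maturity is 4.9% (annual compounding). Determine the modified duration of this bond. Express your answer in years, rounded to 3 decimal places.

Periodic yield y = 0.049. First find Macaulay duration:
  t   CF        PV=CF/(1+0.049)^t    t·PV
  1        95.00        90.5624        90.5624
  2       125.00       113.5950       227.1899
  3     1,125.00       974.5992     2,923.7976
  Σ                  1,178.7566     3,241.5500
P = 1,178.7566; Macaulay duration = 3,241.5500 / 1,178.7566 = 2.74997 years.
Modified duration = D_Mac / (1 + y) = 2.74997 / 1.049 = 2.62152 years.

2.622 years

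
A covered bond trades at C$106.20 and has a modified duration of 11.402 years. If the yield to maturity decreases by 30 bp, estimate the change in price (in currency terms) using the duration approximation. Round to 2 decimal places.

Duration approximation: ΔP/P ≈ -D_mod · Δy = -11.402 × (-0.003) = +0.034206.
ΔP ≈ 106.20 × (+0.034206) = +3.6326772.

+C$3.63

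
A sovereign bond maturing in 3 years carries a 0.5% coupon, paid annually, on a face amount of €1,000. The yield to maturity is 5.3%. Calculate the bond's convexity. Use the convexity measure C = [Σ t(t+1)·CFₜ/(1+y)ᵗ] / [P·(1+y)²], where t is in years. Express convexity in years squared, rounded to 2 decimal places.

With y = 0.053:
  t   CF        PV=CF/(1+0.053)^t    t·PV        t(t+1)·PV
  1         5.00         4.7483         4.7483           9.4967
  2         5.00         4.5093         9.0187          27.0561
  3     1,005.00       860.7578     2,582.2733      10,329.0932
  Σ                    870.0154     2,596.0403      10,365.6459
P = 870.0154.
Convexity = Σ t(t+1)·PV / [P·(1+y)²] = 10,365.6459 / (870.0154 × 1.108809) = 10.74515.

10.75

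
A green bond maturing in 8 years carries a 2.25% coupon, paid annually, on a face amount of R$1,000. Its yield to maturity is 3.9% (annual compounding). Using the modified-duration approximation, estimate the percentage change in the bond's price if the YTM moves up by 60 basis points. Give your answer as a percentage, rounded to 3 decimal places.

Periodic yield y = 0.039. Modified duration first:
  t   CF        PV=CF/(1+0.039)^t    t·PV
  1        22.50        21.6554        21.6554
  2        22.50        20.8426        41.6852
  3        22.50        20.0602        60.1807
  4        22.50        19.3072        77.2290
  5        22.50        18.5825        92.9126
  6        22.50        17.8850       107.3101
  7        22.50        17.2137       120.4957
  8     1,022.50       752.9028     6,023.2227
  Σ                    888.4495     6,544.6915
P = 888.4495; D_Mac = 7.36642 yrs; D_mod = 7.36642/(1+0.039) = 7.08991 yrs.
ΔP/P ≈ -D_mod · Δy = -7.08991 × (+0.006) = -0.042539 = -4.2539%.

-4.254%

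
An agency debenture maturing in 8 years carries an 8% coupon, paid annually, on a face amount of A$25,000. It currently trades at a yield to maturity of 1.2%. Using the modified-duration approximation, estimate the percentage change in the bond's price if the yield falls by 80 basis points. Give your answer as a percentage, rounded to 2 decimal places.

+5.20%

Periodic yield y = 0.012. Modified duration first:
  t   CF        PV=CF/(1+0.012)^t    t·PV
  1     2,000.00     1,976.2846     1,976.2846
  2     2,000.00     1,952.8504     3,905.7008
  3     2,000.00     1,929.6941     5,789.0822
  4     2,000.00     1,906.8123     7,627.2492
  5     2,000.00     1,884.2019     9,421.0094
  6     2,000.00     1,861.8596    11,171.1574
  7     2,000.00     1,839.7822    12,878.4753
  8    27,000.00    24,542.5489   196,340.3908
  Σ                 37,894.0338   249,109.3496
P = 37,894.0338; D_Mac = 6.57384 yrs; D_mod = 6.57384/(1+0.012) = 6.49589 yrs.
ΔP/P ≈ -D_mod · Δy = -6.49589 × (-0.008) = +0.051967 = +5.1967%.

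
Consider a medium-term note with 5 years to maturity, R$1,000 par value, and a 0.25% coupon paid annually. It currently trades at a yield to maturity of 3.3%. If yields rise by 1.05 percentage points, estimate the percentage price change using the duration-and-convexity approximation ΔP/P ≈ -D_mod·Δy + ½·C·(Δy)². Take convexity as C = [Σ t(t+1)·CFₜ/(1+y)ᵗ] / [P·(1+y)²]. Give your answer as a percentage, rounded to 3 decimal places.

With y = 0.033:
  t   CF        PV=CF/(1+0.033)^t    t·PV        t(t+1)·PV
  1         2.50         2.4201         2.4201           4.8403
  2         2.50         2.3428         4.6856          14.0569
  3         2.50         2.2680         6.8039          27.2157
  4         2.50         2.1955         8.7821          43.9105
  5     1,002.50       852.2809     4,261.4047      25,568.4281
  Σ                    861.5074     4,284.0965      25,658.4515
P = 861.5074; D_Mac = 4.97279 yrs; D_mod = 4.81393 yrs; C = 27.91070.
Duration effect: -4.81393 × (+0.0105) = -0.050546
Convexity effect: 0.5 × 27.91070 × (0.0105)² = +0.0015386
ΔP/P ≈ -0.050546 + 0.0015386 = -0.049008 = -4.9008%.

-4.901%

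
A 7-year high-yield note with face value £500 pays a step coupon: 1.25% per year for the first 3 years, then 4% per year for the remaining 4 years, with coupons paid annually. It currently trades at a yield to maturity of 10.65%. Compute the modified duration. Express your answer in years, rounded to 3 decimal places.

5.877 years

Periodic yield y = 0.1065. First find Macaulay duration:
  t   CF        PV=CF/(1+0.1065)^t    t·PV
  1         6.25         5.6484         5.6484
  2         6.25         5.1048        10.2096
  3         6.25         4.6134        13.8403
  4        20.00        13.3421        53.3684
  5        20.00        12.0579        60.2897
  6        20.00        10.8974        65.3842
  7       520.00       256.0610     1,792.4269
  Σ                    307.7251     2,001.1675
P = 307.7251; Macaulay duration = 2,001.1675 / 307.7251 = 6.50310 years.
Modified duration = D_Mac / (1 + y) = 6.50310 / 1.1065 = 5.87718 years.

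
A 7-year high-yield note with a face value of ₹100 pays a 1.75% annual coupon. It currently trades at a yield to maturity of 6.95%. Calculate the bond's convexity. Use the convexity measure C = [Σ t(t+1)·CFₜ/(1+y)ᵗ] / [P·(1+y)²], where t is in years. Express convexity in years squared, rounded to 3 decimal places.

45.010

With y = 0.0695:
  t   CF        PV=CF/(1+0.0695)^t    t·PV        t(t+1)·PV
  1         1.75         1.6363         1.6363           3.2726
  2         1.75         1.5299         3.0599           9.1797
  3         1.75         1.4305         4.2916          17.1663
  4         1.75         1.3376         5.3503          26.7513
  5         1.75         1.2506         6.2532          37.5194
  6         1.75         1.1694         7.0162          49.1137
  7       101.75        63.5724       445.0071       3,560.0568
  Σ                     71.9268       472.6146       3,703.0597
P = 71.9268.
Convexity = Σ t(t+1)·PV / [P·(1+y)²] = 3,703.0597 / (71.9268 × 1.143830) = 45.00995.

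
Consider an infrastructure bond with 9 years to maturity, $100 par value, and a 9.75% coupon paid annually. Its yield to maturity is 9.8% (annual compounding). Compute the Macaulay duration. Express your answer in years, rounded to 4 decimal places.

6.3798 years

Periodic yield y = 0.098. Discount each cash flow and weight by its year:
  t   CF        PV=CF/(1+0.098)^t    t·PV
  1         9.75         8.8798         8.8798
  2         9.75         8.0872        16.1745
  3         9.75         7.3654        22.0963
  4         9.75         6.7080        26.8321
  5         9.75         6.1093        30.5466
  6         9.75         5.5640        33.3843
  7         9.75         5.0674        35.4720
  8         9.75         4.6152        36.9212
  9       109.75        47.3133       425.8199
  Σ                     99.7097       636.1267
Price P = Σ PV = 99.7097.
Macaulay duration = Σ(t·PV) / P = 636.1267 / 99.7097 = 6.37978 years.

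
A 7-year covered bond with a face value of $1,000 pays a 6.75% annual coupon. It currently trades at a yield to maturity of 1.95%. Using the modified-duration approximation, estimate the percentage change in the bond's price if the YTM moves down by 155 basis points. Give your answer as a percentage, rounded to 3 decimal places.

Periodic yield y = 0.0195. Modified duration first:
  t   CF        PV=CF/(1+0.0195)^t    t·PV
  1        67.50        66.2089        66.2089
  2        67.50        64.9425       129.8851
  3        67.50        63.7004       191.1012
  4        67.50        62.4820       249.9280
  5        67.50        61.2869       306.4345
  6        67.50        60.1147       360.6880
  7     1,067.50       932.5181     6,527.6267
  Σ                  1,311.2535     7,831.8723
P = 1,311.2535; D_Mac = 5.97281 yrs; D_mod = 5.97281/(1+0.0195) = 5.85857 yrs.
ΔP/P ≈ -D_mod · Δy = -5.85857 × (-0.0155) = +0.090808 = +9.0808%.

+9.081%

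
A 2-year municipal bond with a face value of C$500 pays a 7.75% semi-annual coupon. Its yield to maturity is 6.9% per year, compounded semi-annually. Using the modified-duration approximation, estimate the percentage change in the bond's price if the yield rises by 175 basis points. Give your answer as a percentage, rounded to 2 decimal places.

Periodic yield y = 0.0345. Modified duration first:
  t   CF        PV=CF/(1+0.0345)^t    t·PV
  1       19.375        18.7289        18.7289
  2       19.375        18.1043        36.2085
  3       19.375        17.5005        52.5015
  4      519.375       453.4810     1,813.9239
  Σ                    507.8146     1,921.3627
P = 507.8146; D_Mac = 3.78359 half-year periods = 1.89180 yrs; D_mod = 1.89180/(1+0.0345) = 1.82871 yrs.
ΔP/P ≈ -D_mod · Δy = -1.82871 × (+0.0175) = -0.032002 = -3.2002%.

-3.20%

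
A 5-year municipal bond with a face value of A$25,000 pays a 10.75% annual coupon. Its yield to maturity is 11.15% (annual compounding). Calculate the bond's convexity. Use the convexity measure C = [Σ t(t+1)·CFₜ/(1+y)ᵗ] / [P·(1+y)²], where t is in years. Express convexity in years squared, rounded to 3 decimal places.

18.606

With y = 0.1115:
  t   CF        PV=CF/(1+0.1115)^t    t·PV        t(t+1)·PV
  1     2,687.50     2,417.9037     2,417.9037       4,835.8075
  2     2,687.50     2,175.3520     4,350.7040      13,052.1119
  3     2,687.50     1,957.1318     5,871.3954      23,485.5815
  4     2,687.50     1,760.8023     7,043.2093      35,216.0466
  5    27,687.50    16,320.6108    81,603.0540     489,618.3242
  Σ                 24,631.8007   101,286.2664     566,207.8717
P = 24,631.8007.
Convexity = Σ t(t+1)·PV / [P·(1+y)²] = 566,207.8717 / (24,631.8007 × 1.235432) = 18.60633.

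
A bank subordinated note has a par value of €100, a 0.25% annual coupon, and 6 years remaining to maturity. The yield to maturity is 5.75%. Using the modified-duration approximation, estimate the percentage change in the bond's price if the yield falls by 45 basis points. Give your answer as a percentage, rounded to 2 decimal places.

Periodic yield y = 0.0575. Modified duration first:
  t   CF        PV=CF/(1+0.0575)^t    t·PV
  1         0.25         0.2364         0.2364
  2         0.25         0.2236         0.4471
  3         0.25         0.2114         0.6342
  4         0.25         0.1999         0.7996
  5         0.25         0.1890         0.9452
  6       100.25        71.6807       430.0841
  Σ                     72.7410       433.1466
P = 72.7410; D_Mac = 5.95464 yrs; D_mod = 5.95464/(1+0.0575) = 5.63087 yrs.
ΔP/P ≈ -D_mod · Δy = -5.63087 × (-0.0045) = +0.025339 = +2.5339%.

+2.53%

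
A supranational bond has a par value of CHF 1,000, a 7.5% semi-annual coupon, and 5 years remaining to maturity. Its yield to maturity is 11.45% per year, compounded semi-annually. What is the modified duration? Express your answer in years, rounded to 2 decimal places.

Periodic yield y = 0.05725. First find Macaulay duration:
  t   CF        PV=CF/(1+0.05725)^t    t·PV
  1        37.50        35.4694        35.4694
  2        37.50        33.5487        67.0974
  3        37.50        31.7321        95.1962
  4        37.50        30.0138       120.0551
  5        37.50        28.3885       141.9426
  6        37.50        26.8513       161.1077
  7        37.50        25.3973       177.7810
  8        37.50        24.0220       192.1762
  9        37.50        22.7212       204.4912
  10    1,037.50       594.5812     5,945.8119
  Σ                    852.7255     7,141.1287
P = 852.7255; Macaulay duration = 7,141.1287 / 852.7255 = 8.37448 half-year periods = 4.18724 years.
Modified duration = D_Mac / (1 + y) = 4.18724 / 1.05725 = 3.96050 years.

3.96 years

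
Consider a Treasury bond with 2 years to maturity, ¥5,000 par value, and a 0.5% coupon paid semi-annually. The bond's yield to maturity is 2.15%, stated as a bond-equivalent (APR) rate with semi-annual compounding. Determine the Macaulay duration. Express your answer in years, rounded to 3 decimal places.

Periodic yield y = 0.01075. Discount each cash flow and weight by its period:
  t   CF        PV=CF/(1+0.01075)^t    t·PV
  1        12.50        12.3671        12.3671
  2        12.50        12.2355        24.4710
  3        12.50        12.1054        36.3162
  4     5,012.50     4,802.6328    19,210.5313
  Σ                  4,839.3408    19,283.6856
Price P = Σ PV = 4,839.3408.
Macaulay duration = Σ(t·PV) / P = 19,283.6856 / 4,839.3408 = 3.98478 half-year periods.
In years: 3.98478 / 2 = 1.99239 years.

1.992 years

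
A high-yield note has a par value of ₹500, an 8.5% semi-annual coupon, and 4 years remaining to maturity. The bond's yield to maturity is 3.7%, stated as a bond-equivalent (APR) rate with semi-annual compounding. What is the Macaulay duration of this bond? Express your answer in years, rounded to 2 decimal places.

3.52 years

Periodic yield y = 0.0185. Discount each cash flow and weight by its period:
  t   CF        PV=CF/(1+0.0185)^t    t·PV
  1        21.25        20.8640        20.8640
  2        21.25        20.4850        40.9701
  3        21.25        20.1130        60.3389
  4        21.25        19.7476        78.9905
  5        21.25        19.3889        96.9446
  6        21.25        19.0367       114.2205
  7        21.25        18.6910       130.8367
  8       521.25       450.1506     3,601.2045
  Σ                    588.4768     4,144.3698
Price P = Σ PV = 588.4768.
Macaulay duration = Σ(t·PV) / P = 4,144.3698 / 588.4768 = 7.04254 half-year periods.
In years: 7.04254 / 2 = 3.52127 years.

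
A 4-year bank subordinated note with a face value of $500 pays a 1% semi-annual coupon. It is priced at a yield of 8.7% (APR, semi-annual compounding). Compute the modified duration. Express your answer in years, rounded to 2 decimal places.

Periodic yield y = 0.0435. First find Macaulay duration:
  t   CF        PV=CF/(1+0.0435)^t    t·PV
  1         2.50         2.3958         2.3958
  2         2.50         2.2959         4.5918
  3         2.50         2.2002         6.6006
  4         2.50         2.1085         8.4339
  5         2.50         2.0206        10.1029
  6         2.50         1.9364        11.6181
  7         2.50         1.8556        12.9895
  8       502.50       357.4345     2,859.4758
  Σ                    372.2474     2,916.2085
P = 372.2474; Macaulay duration = 2,916.2085 / 372.2474 = 7.83406 half-year periods = 3.91703 years.
Modified duration = D_Mac / (1 + y) = 3.91703 / 1.0435 = 3.75374 years.

3.75 years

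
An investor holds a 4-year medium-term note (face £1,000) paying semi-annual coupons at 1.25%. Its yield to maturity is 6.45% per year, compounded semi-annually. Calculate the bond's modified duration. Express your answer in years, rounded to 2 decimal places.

3.78 years

Periodic yield y = 0.03225. First find Macaulay duration:
  t   CF        PV=CF/(1+0.03225)^t    t·PV
  1         6.25         6.0547         6.0547
  2         6.25         5.8656        11.7311
  3         6.25         5.6823        17.0469
  4         6.25         5.5048        22.0191
  5         6.25         5.3328        26.6640
  6         6.25         5.1662        30.9972
  7         6.25         5.0048        35.0335
  8     1,006.25       780.5968     6,244.7743
  Σ                    819.2080     6,394.3210
P = 819.2080; Macaulay duration = 6,394.3210 / 819.2080 = 7.80549 half-year periods = 3.90275 years.
Modified duration = D_Mac / (1 + y) = 3.90275 / 1.03225 = 3.78081 years.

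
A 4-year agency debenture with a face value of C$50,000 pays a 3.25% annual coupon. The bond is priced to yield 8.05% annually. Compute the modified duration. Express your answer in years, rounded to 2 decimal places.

3.51 years

Periodic yield y = 0.0805. First find Macaulay duration:
  t   CF        PV=CF/(1+0.0805)^t    t·PV
  1     1,625.00     1,503.9334     1,503.9334
  2     1,625.00     1,391.8865     2,783.7730
  3     1,625.00     1,288.1874     3,864.5622
  4    51,625.00    37,875.7272   151,502.9088
  Σ                 42,059.7345   159,655.1774
P = 42,059.7345; Macaulay duration = 159,655.1774 / 42,059.7345 = 3.79592 years.
Modified duration = D_Mac / (1 + y) = 3.79592 / 1.0805 = 3.51311 years.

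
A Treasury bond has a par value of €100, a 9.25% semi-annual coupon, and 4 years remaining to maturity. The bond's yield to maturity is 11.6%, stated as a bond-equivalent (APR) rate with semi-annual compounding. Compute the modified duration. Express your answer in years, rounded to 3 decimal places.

3.220 years

Periodic yield y = 0.058. First find Macaulay duration:
  t   CF        PV=CF/(1+0.058)^t    t·PV
  1        4.625         4.3715         4.3715
  2        4.625         4.1318         8.2636
  3        4.625         3.9053        11.7159
  4        4.625         3.6912        14.7649
  5        4.625         3.4889        17.4443
  6        4.625         3.2976        19.7856
  7        4.625         3.1168        21.8178
  8      104.625        66.6423       533.1386
  Σ                     92.6454       631.3021
P = 92.6454; Macaulay duration = 631.3021 / 92.6454 = 6.81418 half-year periods = 3.40709 years.
Modified duration = D_Mac / (1 + y) = 3.40709 / 1.058 = 3.22031 years.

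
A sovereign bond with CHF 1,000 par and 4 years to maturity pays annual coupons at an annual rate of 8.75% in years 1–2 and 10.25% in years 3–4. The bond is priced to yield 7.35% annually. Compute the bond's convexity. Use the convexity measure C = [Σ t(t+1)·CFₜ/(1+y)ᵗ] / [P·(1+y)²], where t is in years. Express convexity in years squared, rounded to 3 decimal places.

With y = 0.0735:
  t   CF        PV=CF/(1+0.0735)^t    t·PV        t(t+1)·PV
  1        87.50        81.5091        81.5091         163.0182
  2        87.50        75.9283       151.8567         455.5701
  3       102.50        82.8548       248.5644         994.2577
  4     1,102.50       830.1764     3,320.7058      16,603.5288
  Σ                  1,070.4687     3,802.6360      18,216.3747
P = 1,070.4687.
Convexity = Σ t(t+1)·PV / [P·(1+y)²] = 18,216.3747 / (1,070.4687 × 1.152402) = 14.76671.

14.767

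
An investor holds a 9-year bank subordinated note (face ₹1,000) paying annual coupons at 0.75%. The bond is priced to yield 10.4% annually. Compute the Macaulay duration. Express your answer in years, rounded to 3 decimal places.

Periodic yield y = 0.104. Discount each cash flow and weight by its year:
  t   CF        PV=CF/(1+0.104)^t    t·PV
  1         7.50         6.7935         6.7935
  2         7.50         6.1535        12.3070
  3         7.50         5.5738        16.7215
  4         7.50         5.0488        20.1951
  5         7.50         4.5732        22.8658
  6         7.50         4.1424        24.8541
  7         7.50         3.7521        26.2649
  8         7.50         3.3987        27.1893
  9     1,007.50       413.5456     3,721.9103
  Σ                    452.9815     3,879.1015
Price P = Σ PV = 452.9815.
Macaulay duration = Σ(t·PV) / P = 3,879.1015 / 452.9815 = 8.56349 years.

8.563 years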